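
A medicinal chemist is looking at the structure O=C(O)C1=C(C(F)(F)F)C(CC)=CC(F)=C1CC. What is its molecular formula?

Walk through each heavy atom and fill implicit hydrogens from standard valence (C 4, N 3, O 2, S 2, halogen 1):
  atom 1: O, bond orders sum to 2 (valence 2) → 0 H
  atom 2: C, bond orders sum to 4 (valence 4) → 0 H
  atom 3: O, bond orders sum to 1 (valence 2) → 1 H
  atom 4: C, bond orders sum to 4 (valence 4) → 0 H
  atom 5: C, bond orders sum to 4 (valence 4) → 0 H
  atom 6: C, bond orders sum to 4 (valence 4) → 0 H
  atom 7: F (halogen, monovalent) → 0 H
  atom 8: F (halogen, monovalent) → 0 H
  atom 9: F (halogen, monovalent) → 0 H
  atom 10: C, bond orders sum to 4 (valence 4) → 0 H
  atom 11: C, bond orders sum to 2 (valence 4) → 2 H
  atom 12: C, bond orders sum to 1 (valence 4) → 3 H
  atom 13: C, bond orders sum to 3 (valence 4) → 1 H
  atom 14: C, bond orders sum to 4 (valence 4) → 0 H
  atom 15: F (halogen, monovalent) → 0 H
  atom 16: C, bond orders sum to 4 (valence 4) → 0 H
  atom 17: C, bond orders sum to 2 (valence 4) → 2 H
  atom 18: C, bond orders sum to 1 (valence 4) → 3 H
Totals → C:12, H:12, F:4, O:2.

C12H12F4O2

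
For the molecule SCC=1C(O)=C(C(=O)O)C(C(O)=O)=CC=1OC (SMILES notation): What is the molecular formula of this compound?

Walk through each heavy atom and fill implicit hydrogens from standard valence (C 4, N 3, O 2, S 2, halogen 1):
  atom 1: S, bond orders sum to 1 (valence 2) → 1 H
  atom 2: C, bond orders sum to 2 (valence 4) → 2 H
  atom 3: C, bond orders sum to 4 (valence 4) → 0 H
  atom 4: C, bond orders sum to 4 (valence 4) → 0 H
  atom 5: O, bond orders sum to 1 (valence 2) → 1 H
  atom 6: C, bond orders sum to 4 (valence 4) → 0 H
  atom 7: C, bond orders sum to 4 (valence 4) → 0 H
  atom 8: O, bond orders sum to 2 (valence 2) → 0 H
  atom 9: O, bond orders sum to 1 (valence 2) → 1 H
  atom 10: C, bond orders sum to 4 (valence 4) → 0 H
  atom 11: C, bond orders sum to 4 (valence 4) → 0 H
  atom 12: O, bond orders sum to 1 (valence 2) → 1 H
  atom 13: O, bond orders sum to 2 (valence 2) → 0 H
  atom 14: C, bond orders sum to 3 (valence 4) → 1 H
  atom 15: C, bond orders sum to 4 (valence 4) → 0 H
  atom 16: O, bond orders sum to 2 (valence 2) → 0 H
  atom 17: C, bond orders sum to 1 (valence 4) → 3 H
Totals → C:10, H:10, O:6, S:1.
In Hill order: C10H10O6S.

C10H10O6S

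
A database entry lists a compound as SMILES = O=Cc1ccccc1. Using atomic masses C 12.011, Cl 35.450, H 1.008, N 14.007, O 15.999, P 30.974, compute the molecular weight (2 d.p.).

106.12 g/mol

First, the molecular formula is C7H6O (counting implicit H from valence).
  C: 7 × 12.011 = 84.077
  H: 6 × 1.008 = 6.048
  O: 1 × 15.999 = 15.999
Sum: 7×12.011 + 6×1.008 + 1×15.999 = 106.124 → 106.12 g/mol.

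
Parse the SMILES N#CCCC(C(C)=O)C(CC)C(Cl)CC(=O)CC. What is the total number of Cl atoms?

Scan the SMILES for Cl atoms (remember two-letter symbols like Cl and Br are single atoms).
Chlorine count: 1.

1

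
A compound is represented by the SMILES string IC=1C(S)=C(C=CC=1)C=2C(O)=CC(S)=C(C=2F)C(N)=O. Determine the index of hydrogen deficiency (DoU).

9

Degree of unsaturation = (number of rings) + (number of π bonds).
Ring closures in the SMILES: 2.
π bonds: 7 double bonds (each 1 DoU) → 7 DoU from unsaturation.
Total DoU = 2 + 7 = 9.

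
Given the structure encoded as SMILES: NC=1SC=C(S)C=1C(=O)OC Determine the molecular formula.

Walk through each heavy atom and fill implicit hydrogens from standard valence (C 4, N 3, O 2, S 2, halogen 1):
  atom 1: N, bond orders sum to 1 (valence 3) → 2 H
  atom 2: C, bond orders sum to 4 (valence 4) → 0 H
  atom 3: S, bond orders sum to 2 (valence 2) → 0 H
  atom 4: C, bond orders sum to 3 (valence 4) → 1 H
  atom 5: C, bond orders sum to 4 (valence 4) → 0 H
  atom 6: S, bond orders sum to 1 (valence 2) → 1 H
  atom 7: C, bond orders sum to 4 (valence 4) → 0 H
  atom 8: C, bond orders sum to 4 (valence 4) → 0 H
  atom 9: O, bond orders sum to 2 (valence 2) → 0 H
  atom 10: O, bond orders sum to 2 (valence 2) → 0 H
  atom 11: C, bond orders sum to 1 (valence 4) → 3 H
Totals → C:6, H:7, N:1, O:2, S:2.

C6H7NO2S2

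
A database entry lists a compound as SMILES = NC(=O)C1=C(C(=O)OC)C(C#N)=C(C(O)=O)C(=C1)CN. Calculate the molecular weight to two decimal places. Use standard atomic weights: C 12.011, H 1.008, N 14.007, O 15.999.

First, the molecular formula is C12H11N3O5 (counting implicit H from valence).
  C: 12 × 12.011 = 144.132
  H: 11 × 1.008 = 11.088
  N: 3 × 14.007 = 42.021
  O: 5 × 15.999 = 79.995
Sum: 12×12.011 + 11×1.008 + 3×14.007 + 5×15.999 = 277.236 → 277.24 g/mol.

277.24 g/mol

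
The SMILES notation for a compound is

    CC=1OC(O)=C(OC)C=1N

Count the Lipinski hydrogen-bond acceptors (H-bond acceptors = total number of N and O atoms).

4

N atoms: 1; O atoms: 3.
Lipinski HBA = 1 + 3 = 4.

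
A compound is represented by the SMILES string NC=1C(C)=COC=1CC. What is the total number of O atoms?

1

Scan the SMILES for O atoms (remember two-letter symbols like Cl and Br are single atoms).
Oxygen count: 1.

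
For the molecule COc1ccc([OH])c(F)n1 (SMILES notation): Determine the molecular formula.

Walk through each heavy atom and fill implicit hydrogens from standard valence (C 4, N 3, O 2, S 2, halogen 1); for lowercase aromatic atoms, an aromatic c carries 1 H when it has two neighbours and 0 H with three, and aromatic n carries 0 H:
  atom 1: C, bond orders sum to 1 (valence 4) → 3 H
  atom 2: O, bond orders sum to 2 (valence 2) → 0 H
  atom 3: aromatic c, 3 neighbours → 0 H
  atom 4: aromatic c, 2 neighbours → 1 H
  atom 5: aromatic c, 2 neighbours → 1 H
  atom 6: aromatic c, 3 neighbours → 0 H
  atom 7: O with explicit H count 1
  atom 8: aromatic c, 3 neighbours → 0 H
  atom 9: F (halogen, monovalent) → 0 H
  atom 10: aromatic n, 2 neighbours → 0 H
Totals → C:6, H:6, F:1, N:1, O:2.
In Hill order: C6H6FNO2.

C6H6FNO2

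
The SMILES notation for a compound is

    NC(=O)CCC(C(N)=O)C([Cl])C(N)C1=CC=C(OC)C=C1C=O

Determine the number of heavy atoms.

Every atom symbol written in the SMILES (organic subset) is one heavy atom; implicit H are not written.
Heavy atoms by element → C:15, Cl:1, N:3, O:4.
Total: 23.

23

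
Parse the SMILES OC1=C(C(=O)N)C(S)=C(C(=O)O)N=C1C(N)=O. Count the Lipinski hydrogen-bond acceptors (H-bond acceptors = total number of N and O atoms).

N atoms: 3; O atoms: 5.
Lipinski HBA = 3 + 5 = 8.

8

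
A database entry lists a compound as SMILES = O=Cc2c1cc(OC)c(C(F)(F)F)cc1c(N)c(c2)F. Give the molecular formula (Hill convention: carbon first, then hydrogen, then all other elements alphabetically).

Walk through each heavy atom and fill implicit hydrogens from standard valence (C 4, N 3, O 2, S 2, halogen 1); for lowercase aromatic atoms, an aromatic c carries 1 H when it has two neighbours and 0 H with three, and aromatic n carries 0 H:
  atom 1: O, bond orders sum to 2 (valence 2) → 0 H
  atom 2: C, bond orders sum to 3 (valence 4) → 1 H
  atom 3: aromatic c, 3 neighbours → 0 H
  atom 4: aromatic c, 3 neighbours → 0 H
  atom 5: aromatic c, 2 neighbours → 1 H
  atom 6: aromatic c, 3 neighbours → 0 H
  atom 7: O, bond orders sum to 2 (valence 2) → 0 H
  atom 8: C, bond orders sum to 1 (valence 4) → 3 H
  atom 9: aromatic c, 3 neighbours → 0 H
  atom 10: C, bond orders sum to 4 (valence 4) → 0 H
  atom 11: F (halogen, monovalent) → 0 H
  atom 12: F (halogen, monovalent) → 0 H
  atom 13: F (halogen, monovalent) → 0 H
  atom 14: aromatic c, 2 neighbours → 1 H
  atom 15: aromatic c, 3 neighbours → 0 H
  atom 16: aromatic c, 3 neighbours → 0 H
  atom 17: N, bond orders sum to 1 (valence 3) → 2 H
  atom 18: aromatic c, 3 neighbours → 0 H
  atom 19: aromatic c, 2 neighbours → 1 H
  atom 20: F (halogen, monovalent) → 0 H
Totals → C:13, H:9, F:4, N:1, O:2.

C13H9F4NO2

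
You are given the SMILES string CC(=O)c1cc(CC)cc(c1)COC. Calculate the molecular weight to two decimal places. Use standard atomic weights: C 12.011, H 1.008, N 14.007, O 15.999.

First, the molecular formula is C12H16O2 (counting implicit H from valence).
  C: 12 × 12.011 = 144.132
  H: 16 × 1.008 = 16.128
  O: 2 × 15.999 = 31.998
Sum: 12×12.011 + 16×1.008 + 2×15.999 = 192.258 → 192.26 g/mol.

192.26 g/mol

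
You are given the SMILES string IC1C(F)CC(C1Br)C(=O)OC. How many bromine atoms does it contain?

1

Scan the SMILES for Br atoms (remember two-letter symbols like Cl and Br are single atoms).
Bromine count: 1.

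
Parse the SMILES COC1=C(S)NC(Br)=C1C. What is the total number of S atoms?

Scan the SMILES for S atoms (remember two-letter symbols like Cl and Br are single atoms).
Sulfur count: 1.

1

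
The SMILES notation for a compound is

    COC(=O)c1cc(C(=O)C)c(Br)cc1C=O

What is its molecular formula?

C11H9BrO4

Walk through each heavy atom and fill implicit hydrogens from standard valence (C 4, N 3, O 2, S 2, halogen 1); for lowercase aromatic atoms, an aromatic c carries 1 H when it has two neighbours and 0 H with three, and aromatic n carries 0 H:
  atom 1: C, bond orders sum to 1 (valence 4) → 3 H
  atom 2: O, bond orders sum to 2 (valence 2) → 0 H
  atom 3: C, bond orders sum to 4 (valence 4) → 0 H
  atom 4: O, bond orders sum to 2 (valence 2) → 0 H
  atom 5: aromatic c, 3 neighbours → 0 H
  atom 6: aromatic c, 2 neighbours → 1 H
  atom 7: aromatic c, 3 neighbours → 0 H
  atom 8: C, bond orders sum to 4 (valence 4) → 0 H
  atom 9: O, bond orders sum to 2 (valence 2) → 0 H
  atom 10: C, bond orders sum to 1 (valence 4) → 3 H
  atom 11: aromatic c, 3 neighbours → 0 H
  atom 12: Br (halogen, monovalent) → 0 H
  atom 13: aromatic c, 2 neighbours → 1 H
  atom 14: aromatic c, 3 neighbours → 0 H
  atom 15: C, bond orders sum to 3 (valence 4) → 1 H
  atom 16: O, bond orders sum to 2 (valence 2) → 0 H
Totals → C:11, H:9, Br:1, O:4.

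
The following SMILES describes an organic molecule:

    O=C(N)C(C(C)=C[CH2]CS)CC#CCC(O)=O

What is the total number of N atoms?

Scan the SMILES for N atoms (remember two-letter symbols like Cl and Br are single atoms).
Nitrogen count: 1.

1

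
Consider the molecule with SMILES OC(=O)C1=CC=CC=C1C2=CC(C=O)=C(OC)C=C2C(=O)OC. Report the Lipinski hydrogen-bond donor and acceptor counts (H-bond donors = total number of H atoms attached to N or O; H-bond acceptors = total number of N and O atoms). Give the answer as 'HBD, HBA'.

Donors: find every N or O and count the H atoms it carries.
  atom 1 (O): bond orders sum to 1 → 1 H
  atom 3 (O): bond orders sum to 2 → 0 H
  atom 14 (O): bond orders sum to 2 → 0 H
  atom 16 (O): bond orders sum to 2 → 0 H
  atom 21 (O): bond orders sum to 2 → 0 H
  atom 22 (O): bond orders sum to 2 → 0 H
Lipinski HBD = 1.
Acceptors: N atoms = 0, O atoms = 6 → HBA = 6.

1, 6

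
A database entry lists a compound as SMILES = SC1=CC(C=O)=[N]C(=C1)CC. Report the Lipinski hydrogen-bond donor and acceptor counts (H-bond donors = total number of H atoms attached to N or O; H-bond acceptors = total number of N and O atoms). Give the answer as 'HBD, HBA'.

0, 2

Donors: find every N or O and count the H atoms it carries.
  atom 6 (O): bond orders sum to 2 → 0 H
  atom 7 (N): bond orders sum to 3 → 0 H
Lipinski HBD = 0.
Acceptors: N atoms = 1, O atoms = 1 → HBA = 2.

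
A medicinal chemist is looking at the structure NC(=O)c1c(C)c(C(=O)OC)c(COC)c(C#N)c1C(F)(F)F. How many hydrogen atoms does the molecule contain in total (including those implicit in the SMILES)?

13

Walk through each heavy atom and fill implicit hydrogens from standard valence (C 4, N 3, O 2, S 2, halogen 1); for lowercase aromatic atoms, an aromatic c carries 1 H when it has two neighbours and 0 H with three, and aromatic n carries 0 H:
  atom 1: N, bond orders sum to 1 (valence 3) → 2 H
  atom 2: C, bond orders sum to 4 (valence 4) → 0 H
  atom 3: O, bond orders sum to 2 (valence 2) → 0 H
  atom 4: aromatic c, 3 neighbours → 0 H
  atom 5: aromatic c, 3 neighbours → 0 H
  atom 6: C, bond orders sum to 1 (valence 4) → 3 H
  atom 7: aromatic c, 3 neighbours → 0 H
  atom 8: C, bond orders sum to 4 (valence 4) → 0 H
  atom 9: O, bond orders sum to 2 (valence 2) → 0 H
  atom 10: O, bond orders sum to 2 (valence 2) → 0 H
  atom 11: C, bond orders sum to 1 (valence 4) → 3 H
  atom 12: aromatic c, 3 neighbours → 0 H
  atom 13: C, bond orders sum to 2 (valence 4) → 2 H
  atom 14: O, bond orders sum to 2 (valence 2) → 0 H
  atom 15: C, bond orders sum to 1 (valence 4) → 3 H
  atom 16: aromatic c, 3 neighbours → 0 H
  atom 17: C, bond orders sum to 4 (valence 4) → 0 H
  atom 18: N, bond orders sum to 3 (valence 3) → 0 H
  atom 19: aromatic c, 3 neighbours → 0 H
  atom 20: C, bond orders sum to 4 (valence 4) → 0 H
  atom 21: F (halogen, monovalent) → 0 H
  atom 22: F (halogen, monovalent) → 0 H
  atom 23: F (halogen, monovalent) → 0 H
Total hydrogens: 13.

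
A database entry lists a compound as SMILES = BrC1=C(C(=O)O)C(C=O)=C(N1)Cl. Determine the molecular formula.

C6H3BrClNO3

Walk through each heavy atom and fill implicit hydrogens from standard valence (C 4, N 3, O 2, S 2, halogen 1):
  atom 1: Br (halogen, monovalent) → 0 H
  atom 2: C, bond orders sum to 4 (valence 4) → 0 H
  atom 3: C, bond orders sum to 4 (valence 4) → 0 H
  atom 4: C, bond orders sum to 4 (valence 4) → 0 H
  atom 5: O, bond orders sum to 2 (valence 2) → 0 H
  atom 6: O, bond orders sum to 1 (valence 2) → 1 H
  atom 7: C, bond orders sum to 4 (valence 4) → 0 H
  atom 8: C, bond orders sum to 3 (valence 4) → 1 H
  atom 9: O, bond orders sum to 2 (valence 2) → 0 H
  atom 10: C, bond orders sum to 4 (valence 4) → 0 H
  atom 11: N, bond orders sum to 2 (valence 3) → 1 H
  atom 12: Cl (halogen, monovalent) → 0 H
Totals → C:6, H:3, Br:1, Cl:1, N:1, O:3.
In Hill order: C6H3BrClNO3.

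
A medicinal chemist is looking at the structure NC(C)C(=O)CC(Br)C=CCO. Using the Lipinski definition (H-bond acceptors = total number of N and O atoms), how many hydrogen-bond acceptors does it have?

3

N atoms: 1; O atoms: 2.
Lipinski HBA = 1 + 2 = 3.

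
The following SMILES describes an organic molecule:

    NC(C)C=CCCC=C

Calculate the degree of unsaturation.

Degree of unsaturation = (number of rings) + (number of π bonds).
Ring closures in the SMILES: 0.
π bonds: 2 double bonds (each 1 DoU) → 2 DoU from unsaturation.
Total DoU = 0 + 2 = 2.

2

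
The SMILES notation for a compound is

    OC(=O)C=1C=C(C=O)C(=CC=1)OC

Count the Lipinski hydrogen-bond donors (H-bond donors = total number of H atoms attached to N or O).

Donors: find every N or O and count the H atoms it carries.
  atom 1 (O): bond orders sum to 1 → 1 H
  atom 3 (O): bond orders sum to 2 → 0 H
  atom 8 (O): bond orders sum to 2 → 0 H
  atom 12 (O): bond orders sum to 2 → 0 H
Lipinski HBD = 1.

1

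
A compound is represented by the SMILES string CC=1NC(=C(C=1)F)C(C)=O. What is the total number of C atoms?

7

Count every carbon token in the SMILES (each C, including those in ring-closure positions and inside branches).
Carbon count: 7.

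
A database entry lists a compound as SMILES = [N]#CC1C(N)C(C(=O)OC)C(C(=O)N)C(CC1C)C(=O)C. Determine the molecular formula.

C14H21N3O4

Walk through each heavy atom and fill implicit hydrogens from standard valence (C 4, N 3, O 2, S 2, halogen 1):
  atom 1: N with explicit H count 0
  atom 2: C, bond orders sum to 4 (valence 4) → 0 H
  atom 3: C, bond orders sum to 3 (valence 4) → 1 H
  atom 4: C, bond orders sum to 3 (valence 4) → 1 H
  atom 5: N, bond orders sum to 1 (valence 3) → 2 H
  atom 6: C, bond orders sum to 3 (valence 4) → 1 H
  atom 7: C, bond orders sum to 4 (valence 4) → 0 H
  atom 8: O, bond orders sum to 2 (valence 2) → 0 H
  atom 9: O, bond orders sum to 2 (valence 2) → 0 H
  atom 10: C, bond orders sum to 1 (valence 4) → 3 H
  atom 11: C, bond orders sum to 3 (valence 4) → 1 H
  atom 12: C, bond orders sum to 4 (valence 4) → 0 H
  atom 13: O, bond orders sum to 2 (valence 2) → 0 H
  atom 14: N, bond orders sum to 1 (valence 3) → 2 H
  atom 15: C, bond orders sum to 3 (valence 4) → 1 H
  atom 16: C, bond orders sum to 2 (valence 4) → 2 H
  atom 17: C, bond orders sum to 3 (valence 4) → 1 H
  atom 18: C, bond orders sum to 1 (valence 4) → 3 H
  atom 19: C, bond orders sum to 4 (valence 4) → 0 H
  atom 20: O, bond orders sum to 2 (valence 2) → 0 H
  atom 21: C, bond orders sum to 1 (valence 4) → 3 H
Totals → C:14, H:21, N:3, O:4.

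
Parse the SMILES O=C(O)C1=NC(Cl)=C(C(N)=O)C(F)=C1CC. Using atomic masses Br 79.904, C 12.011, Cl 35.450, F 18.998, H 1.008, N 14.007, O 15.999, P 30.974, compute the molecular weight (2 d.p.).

246.62 g/mol

First, the molecular formula is C9H8ClFN2O3 (counting implicit H from valence).
  C: 9 × 12.011 = 108.099
  Cl: 1 × 35.450 = 35.450
  F: 1 × 18.998 = 18.998
  H: 8 × 1.008 = 8.064
  N: 2 × 14.007 = 28.014
  O: 3 × 15.999 = 47.997
Sum: 9×12.011 + 1×35.450 + 1×18.998 + 8×1.008 + 2×14.007 + 3×15.999 = 246.622 → 246.62 g/mol.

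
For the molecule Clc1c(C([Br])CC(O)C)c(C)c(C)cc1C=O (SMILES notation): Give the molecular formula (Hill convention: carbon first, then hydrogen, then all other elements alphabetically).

C13H16BrClO2

Walk through each heavy atom and fill implicit hydrogens from standard valence (C 4, N 3, O 2, S 2, halogen 1); for lowercase aromatic atoms, an aromatic c carries 1 H when it has two neighbours and 0 H with three, and aromatic n carries 0 H:
  atom 1: Cl (halogen, monovalent) → 0 H
  atom 2: aromatic c, 3 neighbours → 0 H
  atom 3: aromatic c, 3 neighbours → 0 H
  atom 4: C, bond orders sum to 3 (valence 4) → 1 H
  atom 5: Br with explicit H count 0
  atom 6: C, bond orders sum to 2 (valence 4) → 2 H
  atom 7: C, bond orders sum to 3 (valence 4) → 1 H
  atom 8: O, bond orders sum to 1 (valence 2) → 1 H
  atom 9: C, bond orders sum to 1 (valence 4) → 3 H
  atom 10: aromatic c, 3 neighbours → 0 H
  atom 11: C, bond orders sum to 1 (valence 4) → 3 H
  atom 12: aromatic c, 3 neighbours → 0 H
  atom 13: C, bond orders sum to 1 (valence 4) → 3 H
  atom 14: aromatic c, 2 neighbours → 1 H
  atom 15: aromatic c, 3 neighbours → 0 H
  atom 16: C, bond orders sum to 3 (valence 4) → 1 H
  atom 17: O, bond orders sum to 2 (valence 2) → 0 H
Totals → C:13, H:16, Br:1, Cl:1, O:2.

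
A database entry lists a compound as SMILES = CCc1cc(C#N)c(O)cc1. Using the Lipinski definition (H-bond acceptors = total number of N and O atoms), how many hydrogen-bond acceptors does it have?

2

N atoms: 1; O atoms: 1.
Lipinski HBA = 1 + 1 = 2.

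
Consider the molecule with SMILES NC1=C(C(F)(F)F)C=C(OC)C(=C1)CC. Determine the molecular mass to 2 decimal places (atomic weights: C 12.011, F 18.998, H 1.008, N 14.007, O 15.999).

First, the molecular formula is C10H12F3NO (counting implicit H from valence).
  C: 10 × 12.011 = 120.110
  F: 3 × 18.998 = 56.994
  H: 12 × 1.008 = 12.096
  N: 1 × 14.007 = 14.007
  O: 1 × 15.999 = 15.999
Sum: 10×12.011 + 3×18.998 + 12×1.008 + 1×14.007 + 1×15.999 = 219.206 → 219.21 g/mol.

219.21 g/mol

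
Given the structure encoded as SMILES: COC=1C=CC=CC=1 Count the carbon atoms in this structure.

Count every carbon token in the SMILES (each C, including those in ring-closure positions and inside branches).
Carbon count: 7.

7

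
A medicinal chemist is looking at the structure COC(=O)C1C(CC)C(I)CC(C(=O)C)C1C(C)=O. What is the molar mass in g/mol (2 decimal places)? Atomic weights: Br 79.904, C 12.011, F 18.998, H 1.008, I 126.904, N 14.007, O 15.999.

380.22 g/mol

First, the molecular formula is C14H21IO4 (counting implicit H from valence).
  C: 14 × 12.011 = 168.154
  H: 21 × 1.008 = 21.168
  I: 1 × 126.904 = 126.904
  O: 4 × 15.999 = 63.996
Sum: 14×12.011 + 21×1.008 + 1×126.904 + 4×15.999 = 380.222 → 380.22 g/mol.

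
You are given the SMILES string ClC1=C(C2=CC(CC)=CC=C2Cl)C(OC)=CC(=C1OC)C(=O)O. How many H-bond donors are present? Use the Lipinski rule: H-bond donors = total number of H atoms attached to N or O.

Donors: find every N or O and count the H atoms it carries.
  atom 14 (O): bond orders sum to 2 → 0 H
  atom 19 (O): bond orders sum to 2 → 0 H
  atom 22 (O): bond orders sum to 2 → 0 H
  atom 23 (O): bond orders sum to 1 → 1 H
Lipinski HBD = 1.

1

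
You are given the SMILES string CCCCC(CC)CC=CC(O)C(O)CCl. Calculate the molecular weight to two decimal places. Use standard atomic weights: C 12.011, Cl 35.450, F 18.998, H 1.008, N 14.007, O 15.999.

248.79 g/mol

First, the molecular formula is C13H25ClO2 (counting implicit H from valence).
  C: 13 × 12.011 = 156.143
  Cl: 1 × 35.450 = 35.450
  H: 25 × 1.008 = 25.200
  O: 2 × 15.999 = 31.998
Sum: 13×12.011 + 1×35.450 + 25×1.008 + 2×15.999 = 248.791 → 248.79 g/mol.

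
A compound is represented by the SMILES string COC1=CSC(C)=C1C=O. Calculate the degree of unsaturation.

Molecular formula: C7H8O2S.
DoU = (2C + 2 + N − H − X) / 2, where X is the halogen count and O/S are ignored.
    = (2·7 + 2 + 0 − 8 − 0) / 2 = 8 / 2 = 4.

4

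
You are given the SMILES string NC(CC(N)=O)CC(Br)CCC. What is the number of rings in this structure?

0

In SMILES, each pair of matching ring-closure digits denotes one ring-closing bond; the number of such bonds equals the number of independent rings.
Ring-closure bonds here: 0.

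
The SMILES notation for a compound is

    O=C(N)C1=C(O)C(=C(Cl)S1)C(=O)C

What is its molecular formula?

C7H6ClNO3S

Walk through each heavy atom and fill implicit hydrogens from standard valence (C 4, N 3, O 2, S 2, halogen 1):
  atom 1: O, bond orders sum to 2 (valence 2) → 0 H
  atom 2: C, bond orders sum to 4 (valence 4) → 0 H
  atom 3: N, bond orders sum to 1 (valence 3) → 2 H
  atom 4: C, bond orders sum to 4 (valence 4) → 0 H
  atom 5: C, bond orders sum to 4 (valence 4) → 0 H
  atom 6: O, bond orders sum to 1 (valence 2) → 1 H
  atom 7: C, bond orders sum to 4 (valence 4) → 0 H
  atom 8: C, bond orders sum to 4 (valence 4) → 0 H
  atom 9: Cl (halogen, monovalent) → 0 H
  atom 10: S, bond orders sum to 2 (valence 2) → 0 H
  atom 11: C, bond orders sum to 4 (valence 4) → 0 H
  atom 12: O, bond orders sum to 2 (valence 2) → 0 H
  atom 13: C, bond orders sum to 1 (valence 4) → 3 H
Totals → C:7, H:6, Cl:1, N:1, O:3, S:1.
In Hill order: C7H6ClNO3S.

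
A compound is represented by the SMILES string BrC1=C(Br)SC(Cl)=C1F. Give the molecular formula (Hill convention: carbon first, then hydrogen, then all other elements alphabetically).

C4Br2ClFS

Walk through each heavy atom and fill implicit hydrogens from standard valence (C 4, N 3, O 2, S 2, halogen 1):
  atom 1: Br (halogen, monovalent) → 0 H
  atom 2: C, bond orders sum to 4 (valence 4) → 0 H
  atom 3: C, bond orders sum to 4 (valence 4) → 0 H
  atom 4: Br (halogen, monovalent) → 0 H
  atom 5: S, bond orders sum to 2 (valence 2) → 0 H
  atom 6: C, bond orders sum to 4 (valence 4) → 0 H
  atom 7: Cl (halogen, monovalent) → 0 H
  atom 8: C, bond orders sum to 4 (valence 4) → 0 H
  atom 9: F (halogen, monovalent) → 0 H
Totals → C:4, Br:2, Cl:1, F:1, S:1.
In Hill order: C4Br2ClFS.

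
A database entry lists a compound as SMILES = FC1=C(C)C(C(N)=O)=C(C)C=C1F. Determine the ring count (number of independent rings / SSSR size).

In SMILES, each pair of matching ring-closure digits denotes one ring-closing bond; the number of such bonds equals the number of independent rings.
Ring-closure bonds here: 1.

1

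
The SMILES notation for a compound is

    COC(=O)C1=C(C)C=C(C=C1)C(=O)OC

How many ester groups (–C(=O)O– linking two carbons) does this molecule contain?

The ester motif appears at heavy-atom positions 3, 12 in the SMILES.
Ester count: 2.

2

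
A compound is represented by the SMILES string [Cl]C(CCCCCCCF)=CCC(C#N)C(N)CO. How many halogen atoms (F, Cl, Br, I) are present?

2

Halogen atoms appear at heavy-atom positions 1, 10 (1×Cl, 1×F).
Other groups present: 1 alkene, 1 hydroxyl, 1 nitrile, 1 primary amine.
Halogen count: 2.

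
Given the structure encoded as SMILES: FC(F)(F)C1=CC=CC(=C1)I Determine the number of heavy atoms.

Every atom symbol written in the SMILES (organic subset) is one heavy atom; implicit H are not written.
Heavy atoms by element → C:7, F:3, I:1.
Total: 11.

11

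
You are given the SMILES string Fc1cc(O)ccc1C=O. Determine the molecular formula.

C7H5FO2

Walk through each heavy atom and fill implicit hydrogens from standard valence (C 4, N 3, O 2, S 2, halogen 1); for lowercase aromatic atoms, an aromatic c carries 1 H when it has two neighbours and 0 H with three, and aromatic n carries 0 H:
  atom 1: F (halogen, monovalent) → 0 H
  atom 2: aromatic c, 3 neighbours → 0 H
  atom 3: aromatic c, 2 neighbours → 1 H
  atom 4: aromatic c, 3 neighbours → 0 H
  atom 5: O, bond orders sum to 1 (valence 2) → 1 H
  atom 6: aromatic c, 2 neighbours → 1 H
  atom 7: aromatic c, 2 neighbours → 1 H
  atom 8: aromatic c, 3 neighbours → 0 H
  atom 9: C, bond orders sum to 3 (valence 4) → 1 H
  atom 10: O, bond orders sum to 2 (valence 2) → 0 H
Totals → C:7, H:5, F:1, O:2.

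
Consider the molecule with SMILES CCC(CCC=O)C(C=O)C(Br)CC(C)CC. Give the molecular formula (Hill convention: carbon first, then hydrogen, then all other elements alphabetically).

Walk through each heavy atom and fill implicit hydrogens from standard valence (C 4, N 3, O 2, S 2, halogen 1):
  atom 1: C, bond orders sum to 1 (valence 4) → 3 H
  atom 2: C, bond orders sum to 2 (valence 4) → 2 H
  atom 3: C, bond orders sum to 3 (valence 4) → 1 H
  atom 4: C, bond orders sum to 2 (valence 4) → 2 H
  atom 5: C, bond orders sum to 2 (valence 4) → 2 H
  atom 6: C, bond orders sum to 3 (valence 4) → 1 H
  atom 7: O, bond orders sum to 2 (valence 2) → 0 H
  atom 8: C, bond orders sum to 3 (valence 4) → 1 H
  atom 9: C, bond orders sum to 3 (valence 4) → 1 H
  atom 10: O, bond orders sum to 2 (valence 2) → 0 H
  atom 11: C, bond orders sum to 3 (valence 4) → 1 H
  atom 12: Br (halogen, monovalent) → 0 H
  atom 13: C, bond orders sum to 2 (valence 4) → 2 H
  atom 14: C, bond orders sum to 3 (valence 4) → 1 H
  atom 15: C, bond orders sum to 1 (valence 4) → 3 H
  atom 16: C, bond orders sum to 2 (valence 4) → 2 H
  atom 17: C, bond orders sum to 1 (valence 4) → 3 H
Totals → C:14, H:25, Br:1, O:2.
In Hill order: C14H25BrO2.

C14H25BrO2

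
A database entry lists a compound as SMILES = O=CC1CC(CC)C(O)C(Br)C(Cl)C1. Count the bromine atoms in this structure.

1

Scan the SMILES for Br atoms (remember two-letter symbols like Cl and Br are single atoms).
Bromine count: 1.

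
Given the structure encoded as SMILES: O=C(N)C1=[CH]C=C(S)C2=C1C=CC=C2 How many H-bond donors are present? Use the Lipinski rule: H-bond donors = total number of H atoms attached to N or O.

2

Donors: find every N or O and count the H atoms it carries.
  atom 1 (O): bond orders sum to 2 → 0 H
  atom 3 (N): bond orders sum to 1 → 2 H
Lipinski HBD = 2.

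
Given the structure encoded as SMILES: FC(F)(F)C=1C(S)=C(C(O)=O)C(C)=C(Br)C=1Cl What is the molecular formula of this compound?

Walk through each heavy atom and fill implicit hydrogens from standard valence (C 4, N 3, O 2, S 2, halogen 1):
  atom 1: F (halogen, monovalent) → 0 H
  atom 2: C, bond orders sum to 4 (valence 4) → 0 H
  atom 3: F (halogen, monovalent) → 0 H
  atom 4: F (halogen, monovalent) → 0 H
  atom 5: C, bond orders sum to 4 (valence 4) → 0 H
  atom 6: C, bond orders sum to 4 (valence 4) → 0 H
  atom 7: S, bond orders sum to 1 (valence 2) → 1 H
  atom 8: C, bond orders sum to 4 (valence 4) → 0 H
  atom 9: C, bond orders sum to 4 (valence 4) → 0 H
  atom 10: O, bond orders sum to 1 (valence 2) → 1 H
  atom 11: O, bond orders sum to 2 (valence 2) → 0 H
  atom 12: C, bond orders sum to 4 (valence 4) → 0 H
  atom 13: C, bond orders sum to 1 (valence 4) → 3 H
  atom 14: C, bond orders sum to 4 (valence 4) → 0 H
  atom 15: Br (halogen, monovalent) → 0 H
  atom 16: C, bond orders sum to 4 (valence 4) → 0 H
  atom 17: Cl (halogen, monovalent) → 0 H
Totals → C:9, H:5, Br:1, Cl:1, F:3, O:2, S:1.

C9H5BrClF3O2S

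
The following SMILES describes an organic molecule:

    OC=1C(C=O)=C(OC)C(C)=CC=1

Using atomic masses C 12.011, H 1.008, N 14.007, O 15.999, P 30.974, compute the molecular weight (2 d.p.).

166.18 g/mol

First, the molecular formula is C9H10O3 (counting implicit H from valence).
  C: 9 × 12.011 = 108.099
  H: 10 × 1.008 = 10.080
  O: 3 × 15.999 = 47.997
Sum: 9×12.011 + 10×1.008 + 3×15.999 = 166.176 → 166.18 g/mol.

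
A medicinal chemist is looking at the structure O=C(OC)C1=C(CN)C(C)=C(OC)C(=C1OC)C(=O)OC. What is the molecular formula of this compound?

Walk through each heavy atom and fill implicit hydrogens from standard valence (C 4, N 3, O 2, S 2, halogen 1):
  atom 1: O, bond orders sum to 2 (valence 2) → 0 H
  atom 2: C, bond orders sum to 4 (valence 4) → 0 H
  atom 3: O, bond orders sum to 2 (valence 2) → 0 H
  atom 4: C, bond orders sum to 1 (valence 4) → 3 H
  atom 5: C, bond orders sum to 4 (valence 4) → 0 H
  atom 6: C, bond orders sum to 4 (valence 4) → 0 H
  atom 7: C, bond orders sum to 2 (valence 4) → 2 H
  atom 8: N, bond orders sum to 1 (valence 3) → 2 H
  atom 9: C, bond orders sum to 4 (valence 4) → 0 H
  atom 10: C, bond orders sum to 1 (valence 4) → 3 H
  atom 11: C, bond orders sum to 4 (valence 4) → 0 H
  atom 12: O, bond orders sum to 2 (valence 2) → 0 H
  atom 13: C, bond orders sum to 1 (valence 4) → 3 H
  atom 14: C, bond orders sum to 4 (valence 4) → 0 H
  atom 15: C, bond orders sum to 4 (valence 4) → 0 H
  atom 16: O, bond orders sum to 2 (valence 2) → 0 H
  atom 17: C, bond orders sum to 1 (valence 4) → 3 H
  atom 18: C, bond orders sum to 4 (valence 4) → 0 H
  atom 19: O, bond orders sum to 2 (valence 2) → 0 H
  atom 20: O, bond orders sum to 2 (valence 2) → 0 H
  atom 21: C, bond orders sum to 1 (valence 4) → 3 H
Totals → C:14, H:19, N:1, O:6.
In Hill order: C14H19NO6.

C14H19NO6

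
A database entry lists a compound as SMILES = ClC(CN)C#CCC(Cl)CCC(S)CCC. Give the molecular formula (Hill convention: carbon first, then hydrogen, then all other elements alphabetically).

Walk through each heavy atom and fill implicit hydrogens from standard valence (C 4, N 3, O 2, S 2, halogen 1):
  atom 1: Cl (halogen, monovalent) → 0 H
  atom 2: C, bond orders sum to 3 (valence 4) → 1 H
  atom 3: C, bond orders sum to 2 (valence 4) → 2 H
  atom 4: N, bond orders sum to 1 (valence 3) → 2 H
  atom 5: C, bond orders sum to 4 (valence 4) → 0 H
  atom 6: C, bond orders sum to 4 (valence 4) → 0 H
  atom 7: C, bond orders sum to 2 (valence 4) → 2 H
  atom 8: C, bond orders sum to 3 (valence 4) → 1 H
  atom 9: Cl (halogen, monovalent) → 0 H
  atom 10: C, bond orders sum to 2 (valence 4) → 2 H
  atom 11: C, bond orders sum to 2 (valence 4) → 2 H
  atom 12: C, bond orders sum to 3 (valence 4) → 1 H
  atom 13: S, bond orders sum to 1 (valence 2) → 1 H
  atom 14: C, bond orders sum to 2 (valence 4) → 2 H
  atom 15: C, bond orders sum to 2 (valence 4) → 2 H
  atom 16: C, bond orders sum to 1 (valence 4) → 3 H
Totals → C:12, H:21, Cl:2, N:1, S:1.

C12H21Cl2NS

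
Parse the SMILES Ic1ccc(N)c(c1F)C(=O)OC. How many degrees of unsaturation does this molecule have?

Molecular formula: C8H7FINO2.
DoU = (2C + 2 + N − H − X) / 2, where X is the halogen count and O/S are ignored.
    = (2·8 + 2 + 1 − 7 − 2) / 2 = 10 / 2 = 5.

5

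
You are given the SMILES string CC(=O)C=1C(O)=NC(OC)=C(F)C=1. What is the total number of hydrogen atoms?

8

Walk through each heavy atom and fill implicit hydrogens from standard valence (C 4, N 3, O 2, S 2, halogen 1):
  atom 1: C, bond orders sum to 1 (valence 4) → 3 H
  atom 2: C, bond orders sum to 4 (valence 4) → 0 H
  atom 3: O, bond orders sum to 2 (valence 2) → 0 H
  atom 4: C, bond orders sum to 4 (valence 4) → 0 H
  atom 5: C, bond orders sum to 4 (valence 4) → 0 H
  atom 6: O, bond orders sum to 1 (valence 2) → 1 H
  atom 7: N, bond orders sum to 3 (valence 3) → 0 H
  atom 8: C, bond orders sum to 4 (valence 4) → 0 H
  atom 9: O, bond orders sum to 2 (valence 2) → 0 H
  atom 10: C, bond orders sum to 1 (valence 4) → 3 H
  atom 11: C, bond orders sum to 4 (valence 4) → 0 H
  atom 12: F (halogen, monovalent) → 0 H
  atom 13: C, bond orders sum to 3 (valence 4) → 1 H
Total hydrogens: 8.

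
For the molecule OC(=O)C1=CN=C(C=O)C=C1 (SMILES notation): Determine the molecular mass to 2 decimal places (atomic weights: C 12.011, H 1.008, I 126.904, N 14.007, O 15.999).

151.12 g/mol

First, the molecular formula is C7H5NO3 (counting implicit H from valence).
  C: 7 × 12.011 = 84.077
  H: 5 × 1.008 = 5.040
  N: 1 × 14.007 = 14.007
  O: 3 × 15.999 = 47.997
Sum: 7×12.011 + 5×1.008 + 1×14.007 + 3×15.999 = 151.121 → 151.12 g/mol.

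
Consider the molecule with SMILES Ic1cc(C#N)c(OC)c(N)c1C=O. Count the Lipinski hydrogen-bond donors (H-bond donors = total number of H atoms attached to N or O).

Donors: find every N or O and count the H atoms it carries.
  atom 6 (N): bond orders sum to 3 → 0 H
  atom 8 (O): bond orders sum to 2 → 0 H
  atom 11 (N): bond orders sum to 1 → 2 H
  atom 14 (O): bond orders sum to 2 → 0 H
Lipinski HBD = 2.

2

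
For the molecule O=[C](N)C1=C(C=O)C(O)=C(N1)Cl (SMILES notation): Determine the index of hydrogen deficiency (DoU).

5

Molecular formula: C6H5ClN2O3.
DoU = (2C + 2 + N − H − X) / 2, where X is the halogen count and O/S are ignored.
    = (2·6 + 2 + 2 − 5 − 1) / 2 = 10 / 2 = 5.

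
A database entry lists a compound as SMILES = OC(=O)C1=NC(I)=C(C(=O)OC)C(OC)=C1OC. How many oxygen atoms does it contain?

Scan the SMILES for O atoms (remember two-letter symbols like Cl and Br are single atoms).
Oxygen count: 6.

6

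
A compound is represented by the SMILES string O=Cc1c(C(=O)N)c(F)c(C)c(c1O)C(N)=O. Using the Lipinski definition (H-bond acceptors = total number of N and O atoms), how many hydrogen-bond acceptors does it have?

6

N atoms: 2; O atoms: 4.
Lipinski HBA = 2 + 4 = 6.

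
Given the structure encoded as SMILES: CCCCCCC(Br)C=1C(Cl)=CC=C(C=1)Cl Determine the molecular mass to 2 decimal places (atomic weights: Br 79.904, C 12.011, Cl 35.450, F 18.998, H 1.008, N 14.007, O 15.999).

324.08 g/mol

First, the molecular formula is C13H17BrCl2 (counting implicit H from valence).
  Br: 1 × 79.904 = 79.904
  C: 13 × 12.011 = 156.143
  Cl: 2 × 35.450 = 70.900
  H: 17 × 1.008 = 17.136
Sum: 1×79.904 + 13×12.011 + 2×35.450 + 17×1.008 = 324.083 → 324.08 g/mol.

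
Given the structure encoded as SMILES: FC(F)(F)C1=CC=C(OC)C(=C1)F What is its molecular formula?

Walk through each heavy atom and fill implicit hydrogens from standard valence (C 4, N 3, O 2, S 2, halogen 1):
  atom 1: F (halogen, monovalent) → 0 H
  atom 2: C, bond orders sum to 4 (valence 4) → 0 H
  atom 3: F (halogen, monovalent) → 0 H
  atom 4: F (halogen, monovalent) → 0 H
  atom 5: C, bond orders sum to 4 (valence 4) → 0 H
  atom 6: C, bond orders sum to 3 (valence 4) → 1 H
  atom 7: C, bond orders sum to 3 (valence 4) → 1 H
  atom 8: C, bond orders sum to 4 (valence 4) → 0 H
  atom 9: O, bond orders sum to 2 (valence 2) → 0 H
  atom 10: C, bond orders sum to 1 (valence 4) → 3 H
  atom 11: C, bond orders sum to 4 (valence 4) → 0 H
  atom 12: C, bond orders sum to 3 (valence 4) → 1 H
  atom 13: F (halogen, monovalent) → 0 H
Totals → C:8, H:6, F:4, O:1.
In Hill order: C8H6F4O.

C8H6F4O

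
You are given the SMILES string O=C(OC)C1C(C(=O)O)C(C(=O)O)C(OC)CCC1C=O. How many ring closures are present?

1

In SMILES, each pair of matching ring-closure digits denotes one ring-closing bond; the number of such bonds equals the number of independent rings.
Ring-closure bonds here: 1.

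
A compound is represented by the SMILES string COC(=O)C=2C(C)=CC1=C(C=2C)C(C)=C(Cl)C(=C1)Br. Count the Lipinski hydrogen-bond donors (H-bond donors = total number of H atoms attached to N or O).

Donors: find every N or O and count the H atoms it carries.
  atom 2 (O): bond orders sum to 2 → 0 H
  atom 4 (O): bond orders sum to 2 → 0 H
Lipinski HBD = 0.

0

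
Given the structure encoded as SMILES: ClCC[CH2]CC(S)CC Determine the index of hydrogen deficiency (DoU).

0

Molecular formula: C7H15ClS.
DoU = (2C + 2 + N − H − X) / 2, where X is the halogen count and O/S are ignored.
    = (2·7 + 2 + 0 − 15 − 1) / 2 = 0 / 2 = 0.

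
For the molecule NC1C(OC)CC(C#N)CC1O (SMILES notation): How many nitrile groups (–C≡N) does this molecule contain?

The nitrile motif appears at heavy-atom position 8 in the SMILES.
Other groups present: 1 ether, 1 hydroxyl, 1 primary amine.
Nitrile count: 1.

1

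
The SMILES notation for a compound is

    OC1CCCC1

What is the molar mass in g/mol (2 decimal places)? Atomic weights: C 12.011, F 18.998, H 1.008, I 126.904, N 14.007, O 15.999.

First, the molecular formula is C5H10O (counting implicit H from valence).
  C: 5 × 12.011 = 60.055
  H: 10 × 1.008 = 10.080
  O: 1 × 15.999 = 15.999
Sum: 5×12.011 + 10×1.008 + 1×15.999 = 86.134 → 86.13 g/mol.

86.13 g/mol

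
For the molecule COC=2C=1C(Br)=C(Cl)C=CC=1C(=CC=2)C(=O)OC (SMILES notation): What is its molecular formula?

C13H10BrClO3

Walk through each heavy atom and fill implicit hydrogens from standard valence (C 4, N 3, O 2, S 2, halogen 1):
  atom 1: C, bond orders sum to 1 (valence 4) → 3 H
  atom 2: O, bond orders sum to 2 (valence 2) → 0 H
  atom 3: C, bond orders sum to 4 (valence 4) → 0 H
  atom 4: C, bond orders sum to 4 (valence 4) → 0 H
  atom 5: C, bond orders sum to 4 (valence 4) → 0 H
  atom 6: Br (halogen, monovalent) → 0 H
  atom 7: C, bond orders sum to 4 (valence 4) → 0 H
  atom 8: Cl (halogen, monovalent) → 0 H
  atom 9: C, bond orders sum to 3 (valence 4) → 1 H
  atom 10: C, bond orders sum to 3 (valence 4) → 1 H
  atom 11: C, bond orders sum to 4 (valence 4) → 0 H
  atom 12: C, bond orders sum to 4 (valence 4) → 0 H
  atom 13: C, bond orders sum to 3 (valence 4) → 1 H
  atom 14: C, bond orders sum to 3 (valence 4) → 1 H
  atom 15: C, bond orders sum to 4 (valence 4) → 0 H
  atom 16: O, bond orders sum to 2 (valence 2) → 0 H
  atom 17: O, bond orders sum to 2 (valence 2) → 0 H
  atom 18: C, bond orders sum to 1 (valence 4) → 3 H
Totals → C:13, H:10, Br:1, Cl:1, O:3.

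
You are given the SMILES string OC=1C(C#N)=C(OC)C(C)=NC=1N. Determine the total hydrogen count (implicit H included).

Walk through each heavy atom and fill implicit hydrogens from standard valence (C 4, N 3, O 2, S 2, halogen 1):
  atom 1: O, bond orders sum to 1 (valence 2) → 1 H
  atom 2: C, bond orders sum to 4 (valence 4) → 0 H
  atom 3: C, bond orders sum to 4 (valence 4) → 0 H
  atom 4: C, bond orders sum to 4 (valence 4) → 0 H
  atom 5: N, bond orders sum to 3 (valence 3) → 0 H
  atom 6: C, bond orders sum to 4 (valence 4) → 0 H
  atom 7: O, bond orders sum to 2 (valence 2) → 0 H
  atom 8: C, bond orders sum to 1 (valence 4) → 3 H
  atom 9: C, bond orders sum to 4 (valence 4) → 0 H
  atom 10: C, bond orders sum to 1 (valence 4) → 3 H
  atom 11: N, bond orders sum to 3 (valence 3) → 0 H
  atom 12: C, bond orders sum to 4 (valence 4) → 0 H
  atom 13: N, bond orders sum to 1 (valence 3) → 2 H
Total hydrogens: 9.

9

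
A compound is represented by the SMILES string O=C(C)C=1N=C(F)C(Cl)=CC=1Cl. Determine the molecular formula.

C7H4Cl2FNO

Walk through each heavy atom and fill implicit hydrogens from standard valence (C 4, N 3, O 2, S 2, halogen 1):
  atom 1: O, bond orders sum to 2 (valence 2) → 0 H
  atom 2: C, bond orders sum to 4 (valence 4) → 0 H
  atom 3: C, bond orders sum to 1 (valence 4) → 3 H
  atom 4: C, bond orders sum to 4 (valence 4) → 0 H
  atom 5: N, bond orders sum to 3 (valence 3) → 0 H
  atom 6: C, bond orders sum to 4 (valence 4) → 0 H
  atom 7: F (halogen, monovalent) → 0 H
  atom 8: C, bond orders sum to 4 (valence 4) → 0 H
  atom 9: Cl (halogen, monovalent) → 0 H
  atom 10: C, bond orders sum to 3 (valence 4) → 1 H
  atom 11: C, bond orders sum to 4 (valence 4) → 0 H
  atom 12: Cl (halogen, monovalent) → 0 H
Totals → C:7, H:4, Cl:2, F:1, N:1, O:1.
In Hill order: C7H4Cl2FNO.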